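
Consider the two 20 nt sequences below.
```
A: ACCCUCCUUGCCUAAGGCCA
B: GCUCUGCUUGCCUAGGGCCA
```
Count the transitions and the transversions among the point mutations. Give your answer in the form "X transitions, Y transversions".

Transitions (purine↔purine or pyrimidine↔pyrimidine): 1 A→G, 3 C→U, 15 A→G.
Transversions (purine↔pyrimidine): 6 C→G.

3 transitions, 1 transversion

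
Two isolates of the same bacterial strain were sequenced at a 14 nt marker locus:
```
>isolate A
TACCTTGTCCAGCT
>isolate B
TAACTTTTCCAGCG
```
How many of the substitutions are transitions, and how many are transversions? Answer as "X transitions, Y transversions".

0 transitions, 3 transversions

Transitions (purine↔purine or pyrimidine↔pyrimidine): none.
Transversions (purine↔pyrimidine): 3 C→A, 7 G→T, 14 T→G.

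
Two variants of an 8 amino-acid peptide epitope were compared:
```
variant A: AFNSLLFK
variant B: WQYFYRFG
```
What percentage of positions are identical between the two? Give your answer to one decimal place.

Mismatches at positions 1, 2, 3, 4, 5, 6, 8 (1-based): 7 of 8.
Identical positions: 1/8 = 12.5% → 12.5%.

12.5%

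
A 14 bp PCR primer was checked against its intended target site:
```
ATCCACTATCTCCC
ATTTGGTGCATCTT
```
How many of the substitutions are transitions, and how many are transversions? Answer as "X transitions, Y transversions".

7 transitions, 2 transversions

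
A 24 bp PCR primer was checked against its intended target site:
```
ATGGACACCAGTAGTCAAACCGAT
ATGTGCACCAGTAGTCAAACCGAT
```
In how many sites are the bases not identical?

The sequences differ at sites 4, 5 (1-based) — 2 in total.

2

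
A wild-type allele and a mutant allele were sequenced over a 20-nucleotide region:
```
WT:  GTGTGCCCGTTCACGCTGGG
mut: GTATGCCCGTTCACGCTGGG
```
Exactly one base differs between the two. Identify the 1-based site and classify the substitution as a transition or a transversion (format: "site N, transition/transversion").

site 3, transition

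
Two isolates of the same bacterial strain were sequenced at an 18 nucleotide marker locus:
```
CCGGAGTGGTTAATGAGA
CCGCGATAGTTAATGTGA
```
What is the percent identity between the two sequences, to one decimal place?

72.2%

5 positions differ (4, 5, 6, 8, 16), so 13 of 18 match: 13/18 = 72.22%.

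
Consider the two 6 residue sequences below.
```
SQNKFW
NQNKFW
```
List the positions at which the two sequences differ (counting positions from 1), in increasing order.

1

Scanning 1-based: 1: S/N.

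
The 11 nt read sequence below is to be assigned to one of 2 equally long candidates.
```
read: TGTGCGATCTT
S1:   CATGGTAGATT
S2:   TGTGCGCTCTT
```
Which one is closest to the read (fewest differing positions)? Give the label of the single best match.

S1 differs at 6 positions; S2 differs at 1 position. The closest is S2.

S2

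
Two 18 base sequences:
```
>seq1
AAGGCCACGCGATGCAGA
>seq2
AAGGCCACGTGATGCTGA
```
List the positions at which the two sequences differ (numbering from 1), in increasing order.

10, 16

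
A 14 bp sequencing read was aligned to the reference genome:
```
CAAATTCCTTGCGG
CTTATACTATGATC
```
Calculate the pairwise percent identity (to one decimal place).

42.9%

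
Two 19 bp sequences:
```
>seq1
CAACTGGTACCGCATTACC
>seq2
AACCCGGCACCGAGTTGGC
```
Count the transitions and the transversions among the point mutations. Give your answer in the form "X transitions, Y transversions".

Transitions (purine↔purine or pyrimidine↔pyrimidine): 5 T→C, 8 T→C, 14 A→G, 17 A→G.
Transversions (purine↔pyrimidine): 1 C→A, 3 A→C, 13 C→A, 18 C→G.

4 transitions, 4 transversions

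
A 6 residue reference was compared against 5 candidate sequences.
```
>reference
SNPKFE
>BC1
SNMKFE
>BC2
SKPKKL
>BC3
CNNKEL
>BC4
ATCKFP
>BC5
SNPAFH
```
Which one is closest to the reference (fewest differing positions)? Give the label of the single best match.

Hamming distances to reference — BC1: 1; BC2: 3; BC3: 4; BC4: 4; BC5: 2.
Smallest is BC1 with 1 mismatch.

BC1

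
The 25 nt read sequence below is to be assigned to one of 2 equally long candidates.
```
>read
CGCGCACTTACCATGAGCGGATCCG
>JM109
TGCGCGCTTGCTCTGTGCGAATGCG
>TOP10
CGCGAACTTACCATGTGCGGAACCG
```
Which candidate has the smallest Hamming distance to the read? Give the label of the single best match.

JM109 differs at 8 positions; TOP10 differs at 3 positions. The closest is TOP10.

TOP10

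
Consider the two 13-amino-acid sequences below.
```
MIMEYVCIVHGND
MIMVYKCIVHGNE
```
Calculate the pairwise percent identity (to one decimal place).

76.9%

Mismatches at positions 4, 6, 13 (1-based): 3 of 13.
Identical positions: 10/13 = 76.92% → 76.9%.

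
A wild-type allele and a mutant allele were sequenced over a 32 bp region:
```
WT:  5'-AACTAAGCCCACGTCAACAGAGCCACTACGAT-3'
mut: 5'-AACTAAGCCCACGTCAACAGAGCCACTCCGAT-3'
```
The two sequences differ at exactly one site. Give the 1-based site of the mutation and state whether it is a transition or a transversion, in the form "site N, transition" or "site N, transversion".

site 28, transversion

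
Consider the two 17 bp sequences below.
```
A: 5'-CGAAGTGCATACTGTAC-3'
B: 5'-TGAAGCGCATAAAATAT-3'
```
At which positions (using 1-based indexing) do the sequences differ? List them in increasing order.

1, 6, 12, 13, 14, 17

Differences at position 1 (C→T), position 6 (T→C), position 12 (C→A), position 13 (T→A), position 14 (G→A), position 17 (C→T).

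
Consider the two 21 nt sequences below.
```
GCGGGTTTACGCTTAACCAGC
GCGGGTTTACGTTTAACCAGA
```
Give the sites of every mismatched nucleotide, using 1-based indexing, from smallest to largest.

Differences at site 12 (C→T), site 21 (C→A).

12, 21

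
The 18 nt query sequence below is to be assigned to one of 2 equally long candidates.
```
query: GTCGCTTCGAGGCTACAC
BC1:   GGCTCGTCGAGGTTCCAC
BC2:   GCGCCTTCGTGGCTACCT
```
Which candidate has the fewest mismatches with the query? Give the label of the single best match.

BC1

Hamming distances to query — BC1: 5; BC2: 6.
Smallest is BC1 with 5 mismatches.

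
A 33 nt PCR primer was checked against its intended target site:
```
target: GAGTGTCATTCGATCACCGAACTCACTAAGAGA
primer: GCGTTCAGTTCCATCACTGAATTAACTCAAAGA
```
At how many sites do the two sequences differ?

11

Comparing position by position, 11 sites differ: 2 (A/C), 5 (G/T), 6 (T/C), 7 (C/A), 8 (A/G), 12 (G/C), 18 (C/T), 22 (C/T), 24 (C/A), 28 (A/C), 30 (G/A).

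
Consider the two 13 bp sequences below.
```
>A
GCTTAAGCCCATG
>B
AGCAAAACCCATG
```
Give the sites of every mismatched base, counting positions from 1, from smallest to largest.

Differences at site 1 (G→A), site 2 (C→G), site 3 (T→C), site 4 (T→A), site 7 (G→A).

1, 2, 3, 4, 7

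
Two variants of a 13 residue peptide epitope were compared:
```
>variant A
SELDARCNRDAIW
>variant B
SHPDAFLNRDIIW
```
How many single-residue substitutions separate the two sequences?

5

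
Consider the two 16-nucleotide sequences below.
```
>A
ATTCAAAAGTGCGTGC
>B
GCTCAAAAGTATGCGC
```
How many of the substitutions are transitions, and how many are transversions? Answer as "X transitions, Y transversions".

Transitions (purine↔purine or pyrimidine↔pyrimidine): 1 A→G, 2 T→C, 11 G→A, 12 C→T, 14 T→C.
Transversions (purine↔pyrimidine): none.

5 transitions, 0 transversions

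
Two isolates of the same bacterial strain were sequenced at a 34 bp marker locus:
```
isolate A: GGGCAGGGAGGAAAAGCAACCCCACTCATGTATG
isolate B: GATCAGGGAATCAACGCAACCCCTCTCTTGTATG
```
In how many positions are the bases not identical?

8

Comparing position by position, 8 positions differ: 2 (G/A), 3 (G/T), 10 (G/A), 11 (G/T), 12 (A/C), 15 (A/C), 24 (A/T), 28 (A/T).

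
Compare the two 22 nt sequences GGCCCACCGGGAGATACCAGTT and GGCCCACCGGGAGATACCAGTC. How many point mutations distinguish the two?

1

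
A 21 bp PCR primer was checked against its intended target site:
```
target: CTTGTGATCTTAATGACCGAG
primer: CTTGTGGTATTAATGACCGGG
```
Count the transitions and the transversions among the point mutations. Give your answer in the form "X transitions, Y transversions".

2 transitions, 1 transversion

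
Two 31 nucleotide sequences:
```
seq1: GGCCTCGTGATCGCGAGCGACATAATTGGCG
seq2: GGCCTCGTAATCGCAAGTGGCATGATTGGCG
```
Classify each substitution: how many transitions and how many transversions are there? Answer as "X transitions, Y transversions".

5 transitions, 0 transversions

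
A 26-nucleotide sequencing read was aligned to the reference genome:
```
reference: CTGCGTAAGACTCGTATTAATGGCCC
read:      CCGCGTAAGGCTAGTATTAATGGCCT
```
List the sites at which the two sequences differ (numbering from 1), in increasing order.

2, 10, 13, 26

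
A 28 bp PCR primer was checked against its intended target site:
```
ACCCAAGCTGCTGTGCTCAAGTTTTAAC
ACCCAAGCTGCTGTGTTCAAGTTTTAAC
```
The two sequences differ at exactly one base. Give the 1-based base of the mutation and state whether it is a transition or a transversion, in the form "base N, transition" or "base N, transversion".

base 16, transition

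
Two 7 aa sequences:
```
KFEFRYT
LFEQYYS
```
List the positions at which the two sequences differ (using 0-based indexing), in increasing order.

Scanning 0-based: 0: K/L; 3: F/Q; 4: R/Y; 6: T/S.

0, 3, 4, 6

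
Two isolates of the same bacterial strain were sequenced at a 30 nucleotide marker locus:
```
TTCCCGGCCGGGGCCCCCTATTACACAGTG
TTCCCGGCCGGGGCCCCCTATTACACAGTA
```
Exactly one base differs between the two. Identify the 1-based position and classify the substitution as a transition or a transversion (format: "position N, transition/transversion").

The sequences differ only at position 30: G→A (purine→purine), a transition.

position 30, transition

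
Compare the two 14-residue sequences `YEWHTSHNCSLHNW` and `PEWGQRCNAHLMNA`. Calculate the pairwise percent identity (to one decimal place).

35.7%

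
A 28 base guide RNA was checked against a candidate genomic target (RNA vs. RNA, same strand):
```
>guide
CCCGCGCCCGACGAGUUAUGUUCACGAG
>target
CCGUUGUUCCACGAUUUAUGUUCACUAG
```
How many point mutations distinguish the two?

The sequences differ at bases 3, 4, 5, 7, 8, 10, 15, 26 (1-based) — 8 in total.

8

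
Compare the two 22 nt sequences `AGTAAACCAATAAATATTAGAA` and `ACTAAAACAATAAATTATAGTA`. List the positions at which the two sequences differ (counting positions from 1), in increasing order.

2, 7, 16, 17, 21

Scanning 1-based: 2: G/C; 7: C/A; 16: A/T; 17: T/A; 21: A/T.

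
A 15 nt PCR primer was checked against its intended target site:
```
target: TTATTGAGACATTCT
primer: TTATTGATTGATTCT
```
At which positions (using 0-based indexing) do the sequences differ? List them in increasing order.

7, 8, 9

Differences at position 7 (G→T), position 8 (A→T), position 9 (C→G).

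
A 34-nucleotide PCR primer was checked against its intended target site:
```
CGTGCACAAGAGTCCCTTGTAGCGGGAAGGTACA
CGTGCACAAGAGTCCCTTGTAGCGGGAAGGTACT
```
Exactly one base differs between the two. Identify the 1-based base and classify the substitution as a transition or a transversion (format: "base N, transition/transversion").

base 34, transversion

Base 34 changes A→T. A is a purine and T is a pyrimidine, so this is a transversion.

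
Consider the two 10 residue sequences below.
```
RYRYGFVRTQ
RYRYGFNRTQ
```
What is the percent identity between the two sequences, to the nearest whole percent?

Mismatch at position 7 (1-based): 1 of 10.
Identical positions: 9/10 = 90% → 90%.

90%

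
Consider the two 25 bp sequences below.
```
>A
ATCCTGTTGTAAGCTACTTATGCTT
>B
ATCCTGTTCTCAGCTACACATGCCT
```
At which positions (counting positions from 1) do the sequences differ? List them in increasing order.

9, 11, 18, 19, 24

Differences at position 9 (G→C), position 11 (A→C), position 18 (T→A), position 19 (T→C), position 24 (T→C).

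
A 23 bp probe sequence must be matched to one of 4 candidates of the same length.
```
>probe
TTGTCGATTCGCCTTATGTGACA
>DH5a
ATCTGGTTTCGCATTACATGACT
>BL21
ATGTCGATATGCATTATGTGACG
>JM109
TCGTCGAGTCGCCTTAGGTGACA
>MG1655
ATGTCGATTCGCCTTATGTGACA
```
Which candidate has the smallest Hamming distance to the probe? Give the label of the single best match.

MG1655

Hamming distances to probe — DH5a: 8; BL21: 5; JM109: 3; MG1655: 1.
Smallest is MG1655 with 1 mismatch.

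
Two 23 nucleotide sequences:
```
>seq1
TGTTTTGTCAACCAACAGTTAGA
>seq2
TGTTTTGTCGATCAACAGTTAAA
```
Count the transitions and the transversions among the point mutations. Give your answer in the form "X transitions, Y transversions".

Transitions (purine↔purine or pyrimidine↔pyrimidine): 10 A→G, 12 C→T, 22 G→A.
Transversions (purine↔pyrimidine): none.

3 transitions, 0 transversions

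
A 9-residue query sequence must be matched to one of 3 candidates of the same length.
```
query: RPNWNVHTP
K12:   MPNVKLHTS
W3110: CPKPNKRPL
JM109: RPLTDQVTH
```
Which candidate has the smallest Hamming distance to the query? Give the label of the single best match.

K12

K12 differs at 5 residues; W3110 differs at 7 residues; JM109 differs at 6 residues. The closest is K12.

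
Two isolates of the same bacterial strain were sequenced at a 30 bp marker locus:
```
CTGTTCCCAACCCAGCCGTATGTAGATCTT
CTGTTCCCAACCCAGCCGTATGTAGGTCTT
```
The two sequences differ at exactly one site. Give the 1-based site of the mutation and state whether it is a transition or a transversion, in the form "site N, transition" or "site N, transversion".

Site 26 changes A→G. A is a purine and G is a purine, so this is a transition.

site 26, transition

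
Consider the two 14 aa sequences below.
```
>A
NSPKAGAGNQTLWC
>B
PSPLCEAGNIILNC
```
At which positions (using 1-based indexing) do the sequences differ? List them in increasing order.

Differences at position 1 (N→P), position 4 (K→L), position 5 (A→C), position 6 (G→E), position 10 (Q→I), position 11 (T→I), position 13 (W→N).

1, 4, 5, 6, 10, 11, 13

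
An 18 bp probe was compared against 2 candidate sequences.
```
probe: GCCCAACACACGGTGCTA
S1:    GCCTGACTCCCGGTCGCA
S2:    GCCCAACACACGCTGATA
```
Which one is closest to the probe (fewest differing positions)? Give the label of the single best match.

S2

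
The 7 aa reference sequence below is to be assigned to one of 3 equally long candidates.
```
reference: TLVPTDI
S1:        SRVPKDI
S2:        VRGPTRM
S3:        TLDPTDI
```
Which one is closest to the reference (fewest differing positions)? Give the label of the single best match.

S3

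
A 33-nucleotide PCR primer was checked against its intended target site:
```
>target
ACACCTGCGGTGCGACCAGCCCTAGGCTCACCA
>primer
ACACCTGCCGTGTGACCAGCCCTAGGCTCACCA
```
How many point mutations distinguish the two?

2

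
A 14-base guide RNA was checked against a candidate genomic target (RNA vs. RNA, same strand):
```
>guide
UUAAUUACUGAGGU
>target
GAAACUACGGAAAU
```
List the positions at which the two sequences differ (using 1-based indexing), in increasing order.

1, 2, 5, 9, 12, 13

Differences at position 1 (U→G), position 2 (U→A), position 5 (U→C), position 9 (U→G), position 12 (G→A), position 13 (G→A).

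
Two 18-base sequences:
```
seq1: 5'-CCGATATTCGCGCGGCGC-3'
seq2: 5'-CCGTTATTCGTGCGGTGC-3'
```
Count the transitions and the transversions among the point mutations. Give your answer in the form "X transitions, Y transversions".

Transitions (purine↔purine or pyrimidine↔pyrimidine): 11 C→T, 16 C→T.
Transversions (purine↔pyrimidine): 4 A→T.

2 transitions, 1 transversion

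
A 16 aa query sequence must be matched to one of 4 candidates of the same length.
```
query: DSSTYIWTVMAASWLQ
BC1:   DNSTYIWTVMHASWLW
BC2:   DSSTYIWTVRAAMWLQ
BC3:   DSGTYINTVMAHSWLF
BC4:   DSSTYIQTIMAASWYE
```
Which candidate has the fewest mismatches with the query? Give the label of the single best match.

BC1 differs at 3 positions; BC2 differs at 2 positions; BC3 differs at 4 positions; BC4 differs at 4 positions. The closest is BC2.

BC2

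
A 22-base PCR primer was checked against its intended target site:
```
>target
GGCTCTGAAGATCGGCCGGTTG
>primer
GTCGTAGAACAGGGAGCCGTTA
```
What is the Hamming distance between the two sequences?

Comparing position by position, 11 positions differ: 2 (G/T), 4 (T/G), 5 (C/T), 6 (T/A), 10 (G/C), 12 (T/G), 13 (C/G), 15 (G/A), 16 (C/G), 18 (G/C), 22 (G/A).

11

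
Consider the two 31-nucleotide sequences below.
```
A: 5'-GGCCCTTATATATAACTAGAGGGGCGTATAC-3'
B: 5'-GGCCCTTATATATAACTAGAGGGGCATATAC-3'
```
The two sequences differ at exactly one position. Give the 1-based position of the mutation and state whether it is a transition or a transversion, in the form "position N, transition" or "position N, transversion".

The sequences differ only at position 26: G→A (purine→purine), a transition.

position 26, transition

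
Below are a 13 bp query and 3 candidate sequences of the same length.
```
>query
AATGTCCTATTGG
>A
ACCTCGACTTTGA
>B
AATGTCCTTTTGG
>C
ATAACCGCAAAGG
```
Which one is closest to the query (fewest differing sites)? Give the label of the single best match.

A differs at 9 sites; B differs at 1 site; C differs at 8 sites. The closest is B.

B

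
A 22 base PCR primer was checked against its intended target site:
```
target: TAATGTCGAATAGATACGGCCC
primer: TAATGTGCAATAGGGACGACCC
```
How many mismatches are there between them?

5

Comparing position by position, 5 sites differ: 7 (C/G), 8 (G/C), 14 (A/G), 15 (T/G), 19 (G/A).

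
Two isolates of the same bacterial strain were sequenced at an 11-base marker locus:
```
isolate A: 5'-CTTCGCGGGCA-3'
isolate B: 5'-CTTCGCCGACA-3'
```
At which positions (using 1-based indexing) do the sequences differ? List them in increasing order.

7, 9

Differences at position 7 (G→C), position 9 (G→A).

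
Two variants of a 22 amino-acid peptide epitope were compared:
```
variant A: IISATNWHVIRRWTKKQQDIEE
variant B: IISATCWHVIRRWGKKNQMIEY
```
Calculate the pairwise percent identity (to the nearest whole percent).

Mismatches at positions 6, 14, 17, 19, 22 (1-based): 5 of 22.
Identical positions: 17/22 = 77.27% → 77%.

77%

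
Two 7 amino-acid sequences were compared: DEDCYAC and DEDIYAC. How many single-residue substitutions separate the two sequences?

1

Comparing position by position, 1 position differs: 4 (C/I).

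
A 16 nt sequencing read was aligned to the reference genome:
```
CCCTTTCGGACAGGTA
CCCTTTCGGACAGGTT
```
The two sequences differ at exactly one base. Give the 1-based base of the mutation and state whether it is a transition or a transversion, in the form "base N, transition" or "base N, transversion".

base 16, transversion

The sequences differ only at base 16: A→T (purine→pyrimidine), a transversion.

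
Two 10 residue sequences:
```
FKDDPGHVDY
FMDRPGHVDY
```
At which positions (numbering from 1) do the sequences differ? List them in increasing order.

2, 4

Scanning 1-based: 2: K/M; 4: D/R.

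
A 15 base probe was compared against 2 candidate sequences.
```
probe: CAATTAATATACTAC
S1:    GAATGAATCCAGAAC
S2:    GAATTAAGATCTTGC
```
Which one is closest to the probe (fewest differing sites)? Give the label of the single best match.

S2

Hamming distances to probe — S1: 6; S2: 5.
Smallest is S2 with 5 mismatches.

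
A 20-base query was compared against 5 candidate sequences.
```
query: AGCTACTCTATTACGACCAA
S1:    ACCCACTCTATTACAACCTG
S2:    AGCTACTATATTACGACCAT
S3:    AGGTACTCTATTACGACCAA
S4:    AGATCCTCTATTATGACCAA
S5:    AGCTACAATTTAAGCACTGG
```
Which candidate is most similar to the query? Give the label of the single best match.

Hamming distances to query — S1: 5; S2: 2; S3: 1; S4: 3; S5: 9.
Smallest is S3 with 1 mismatch.

S3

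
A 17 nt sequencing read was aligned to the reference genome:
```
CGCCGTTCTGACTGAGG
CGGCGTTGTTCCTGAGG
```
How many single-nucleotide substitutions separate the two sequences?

Mismatches (1-based): site 3: C→G; site 8: C→G; site 10: G→T; site 11: A→C.

4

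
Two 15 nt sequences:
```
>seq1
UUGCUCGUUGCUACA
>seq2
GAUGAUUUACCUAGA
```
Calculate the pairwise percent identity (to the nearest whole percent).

33%

Mismatches at positions 1, 2, 3, 4, 5, 6, 7, 9, 10, 14 (1-based): 10 of 15.
Identical positions: 5/15 = 33.33% → 33%.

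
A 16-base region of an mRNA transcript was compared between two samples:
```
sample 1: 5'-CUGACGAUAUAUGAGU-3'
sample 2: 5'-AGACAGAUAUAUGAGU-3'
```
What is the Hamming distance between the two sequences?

5

The sequences differ at sites 1, 2, 3, 4, 5 (1-based) — 5 in total.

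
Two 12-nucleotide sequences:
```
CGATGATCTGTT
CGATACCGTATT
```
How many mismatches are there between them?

The sequences differ at positions 5, 6, 7, 8, 10 (1-based) — 5 in total.

5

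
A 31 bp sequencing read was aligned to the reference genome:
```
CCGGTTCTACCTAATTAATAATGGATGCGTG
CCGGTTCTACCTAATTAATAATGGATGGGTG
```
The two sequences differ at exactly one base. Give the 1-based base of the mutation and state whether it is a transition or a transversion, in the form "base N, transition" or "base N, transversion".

Base 28 changes C→G. C is a pyrimidine and G is a purine, so this is a transversion.

base 28, transversion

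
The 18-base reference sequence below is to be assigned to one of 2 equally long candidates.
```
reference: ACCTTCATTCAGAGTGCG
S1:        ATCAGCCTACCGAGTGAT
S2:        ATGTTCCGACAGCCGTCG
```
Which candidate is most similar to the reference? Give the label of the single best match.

Hamming distances to reference — S1: 8; S2: 9.
Smallest is S1 with 8 mismatches.

S1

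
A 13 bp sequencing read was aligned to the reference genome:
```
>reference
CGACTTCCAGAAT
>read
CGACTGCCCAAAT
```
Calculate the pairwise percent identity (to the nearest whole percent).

Mismatches at positions 6, 9, 10 (1-based): 3 of 13.
Identical positions: 10/13 = 76.92% → 77%.

77%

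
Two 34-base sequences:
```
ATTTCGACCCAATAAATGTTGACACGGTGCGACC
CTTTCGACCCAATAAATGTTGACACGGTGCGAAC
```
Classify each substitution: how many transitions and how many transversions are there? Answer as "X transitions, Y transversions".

0 transitions, 2 transversions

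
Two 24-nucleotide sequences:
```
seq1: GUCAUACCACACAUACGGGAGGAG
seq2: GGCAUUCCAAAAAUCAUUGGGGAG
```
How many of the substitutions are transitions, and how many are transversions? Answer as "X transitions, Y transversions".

Transitions (purine↔purine or pyrimidine↔pyrimidine): 20 A→G.
Transversions (purine↔pyrimidine): 2 U→G, 6 A→U, 10 C→A, 12 C→A, 15 A→C, 16 C→A, 17 G→U, 18 G→U.

1 transition, 8 transversions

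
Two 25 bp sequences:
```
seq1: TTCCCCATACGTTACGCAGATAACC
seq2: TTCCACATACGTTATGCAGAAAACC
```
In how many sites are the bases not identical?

Comparing position by position, 3 sites differ: 5 (C/A), 15 (C/T), 21 (T/A).

3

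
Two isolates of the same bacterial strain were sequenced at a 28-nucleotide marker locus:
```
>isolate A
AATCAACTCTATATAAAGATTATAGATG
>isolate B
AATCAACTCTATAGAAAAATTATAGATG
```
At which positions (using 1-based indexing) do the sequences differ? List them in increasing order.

14, 18

Differences at position 14 (T→G), position 18 (G→A).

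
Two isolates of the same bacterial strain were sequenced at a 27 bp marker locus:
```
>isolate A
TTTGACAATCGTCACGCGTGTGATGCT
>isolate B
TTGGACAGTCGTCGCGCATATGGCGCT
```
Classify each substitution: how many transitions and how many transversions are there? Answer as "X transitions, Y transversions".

6 transitions, 1 transversion

Transitions (purine↔purine or pyrimidine↔pyrimidine): 8 A→G, 14 A→G, 18 G→A, 20 G→A, 23 A→G, 24 T→C.
Transversions (purine↔pyrimidine): 3 T→G.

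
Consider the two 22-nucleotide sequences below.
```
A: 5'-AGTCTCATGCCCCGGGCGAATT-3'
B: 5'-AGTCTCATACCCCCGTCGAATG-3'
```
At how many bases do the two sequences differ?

4

Mismatches (1-based): base 9: G→A; base 14: G→C; base 16: G→T; base 22: T→G.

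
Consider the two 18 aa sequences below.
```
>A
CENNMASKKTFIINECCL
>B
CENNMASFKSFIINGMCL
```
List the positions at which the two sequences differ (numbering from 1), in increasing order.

Scanning 1-based: 8: K/F; 10: T/S; 15: E/G; 16: C/M.

8, 10, 15, 16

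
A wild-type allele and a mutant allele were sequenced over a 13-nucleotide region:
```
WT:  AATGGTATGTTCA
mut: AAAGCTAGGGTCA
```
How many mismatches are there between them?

4

Mismatches (1-based): site 3: T→A; site 5: G→C; site 8: T→G; site 10: T→G.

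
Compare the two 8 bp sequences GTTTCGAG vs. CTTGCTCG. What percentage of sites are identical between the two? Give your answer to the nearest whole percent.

50%

4 positions differ (1, 4, 6, 7), so 4 of 8 match: 4/8 = 50%.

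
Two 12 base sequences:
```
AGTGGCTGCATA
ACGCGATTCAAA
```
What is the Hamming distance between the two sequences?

The sequences differ at bases 2, 3, 4, 6, 8, 11 (1-based) — 6 in total.

6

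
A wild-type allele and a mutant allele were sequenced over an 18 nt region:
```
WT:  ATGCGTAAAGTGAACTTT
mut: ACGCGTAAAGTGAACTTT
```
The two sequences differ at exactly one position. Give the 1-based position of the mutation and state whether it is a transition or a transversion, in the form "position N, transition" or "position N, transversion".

position 2, transition

The sequences differ only at position 2: T→C (pyrimidine→pyrimidine), a transition.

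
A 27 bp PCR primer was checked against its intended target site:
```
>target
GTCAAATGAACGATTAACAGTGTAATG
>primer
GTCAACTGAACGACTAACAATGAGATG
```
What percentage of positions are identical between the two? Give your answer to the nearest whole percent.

81%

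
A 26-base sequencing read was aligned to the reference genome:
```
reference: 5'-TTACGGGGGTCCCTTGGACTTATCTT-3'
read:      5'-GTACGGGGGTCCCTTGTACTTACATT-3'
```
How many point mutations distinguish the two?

4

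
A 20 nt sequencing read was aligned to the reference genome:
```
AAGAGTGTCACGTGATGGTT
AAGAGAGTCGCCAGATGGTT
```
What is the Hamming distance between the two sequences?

4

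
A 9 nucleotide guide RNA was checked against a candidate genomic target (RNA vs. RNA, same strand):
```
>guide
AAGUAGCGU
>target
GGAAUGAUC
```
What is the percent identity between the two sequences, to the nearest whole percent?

Mismatches at positions 1, 2, 3, 4, 5, 7, 8, 9 (1-based): 8 of 9.
Identical positions: 1/9 = 11.11% → 11%.

11%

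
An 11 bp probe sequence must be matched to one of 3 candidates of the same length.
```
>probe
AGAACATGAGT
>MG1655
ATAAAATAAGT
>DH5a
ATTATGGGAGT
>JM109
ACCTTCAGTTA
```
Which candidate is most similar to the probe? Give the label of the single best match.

Hamming distances to probe — MG1655: 3; DH5a: 5; JM109: 9.
Smallest is MG1655 with 3 mismatches.

MG1655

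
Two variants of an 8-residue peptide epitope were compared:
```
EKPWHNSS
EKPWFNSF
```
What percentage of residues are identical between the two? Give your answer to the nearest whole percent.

75%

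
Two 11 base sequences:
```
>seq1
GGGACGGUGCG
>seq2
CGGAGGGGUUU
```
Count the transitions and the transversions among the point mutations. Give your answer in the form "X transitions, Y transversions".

1 transition, 5 transversions

Mismatches (1-based):
position 1: G→C (purine→pyrimidine, transversion)
position 5: C→G (pyrimidine→purine, transversion)
position 8: U→G (pyrimidine→purine, transversion)
position 9: G→U (purine→pyrimidine, transversion)
position 10: C→U (pyrimidine→pyrimidine, transition)
position 11: G→U (purine→pyrimidine, transversion)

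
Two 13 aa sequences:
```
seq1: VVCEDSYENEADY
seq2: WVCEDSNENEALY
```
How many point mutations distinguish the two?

Mismatches (1-based): position 1: V→W; position 7: Y→N; position 12: D→L.

3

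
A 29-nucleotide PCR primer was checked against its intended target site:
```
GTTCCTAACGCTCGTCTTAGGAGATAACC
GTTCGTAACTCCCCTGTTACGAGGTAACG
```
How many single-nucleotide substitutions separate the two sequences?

8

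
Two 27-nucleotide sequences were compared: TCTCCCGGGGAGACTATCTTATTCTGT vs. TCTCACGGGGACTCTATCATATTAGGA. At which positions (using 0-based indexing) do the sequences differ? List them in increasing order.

Differences at position 4 (C→A), position 11 (G→C), position 12 (A→T), position 18 (T→A), position 23 (C→A), position 24 (T→G), position 26 (T→A).

4, 11, 12, 18, 23, 24, 26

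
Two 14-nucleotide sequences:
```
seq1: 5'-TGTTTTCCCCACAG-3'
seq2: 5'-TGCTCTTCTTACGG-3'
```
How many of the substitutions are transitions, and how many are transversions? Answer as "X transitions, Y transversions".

6 transitions, 0 transversions

Transitions (purine↔purine or pyrimidine↔pyrimidine): 3 T→C, 5 T→C, 7 C→T, 9 C→T, 10 C→T, 13 A→G.
Transversions (purine↔pyrimidine): none.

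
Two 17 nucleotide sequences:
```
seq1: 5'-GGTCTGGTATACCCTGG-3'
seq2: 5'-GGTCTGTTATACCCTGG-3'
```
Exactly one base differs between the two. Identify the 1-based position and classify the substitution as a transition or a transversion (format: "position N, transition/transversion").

position 7, transversion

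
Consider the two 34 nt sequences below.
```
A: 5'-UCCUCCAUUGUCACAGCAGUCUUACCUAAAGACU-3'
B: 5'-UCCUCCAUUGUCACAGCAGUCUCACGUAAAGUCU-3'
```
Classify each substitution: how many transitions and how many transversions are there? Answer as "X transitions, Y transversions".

1 transition, 2 transversions

Mismatches (1-based):
position 23: U→C (pyrimidine→pyrimidine, transition)
position 26: C→G (pyrimidine→purine, transversion)
position 32: A→U (purine→pyrimidine, transversion)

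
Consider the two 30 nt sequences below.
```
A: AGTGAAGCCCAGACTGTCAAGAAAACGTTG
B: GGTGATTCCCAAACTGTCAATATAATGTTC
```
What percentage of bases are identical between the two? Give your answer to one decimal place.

73.3%

Mismatches at positions 1, 6, 7, 12, 21, 23, 26, 30 (1-based): 8 of 30.
Identical positions: 22/30 = 73.33% → 73.3%.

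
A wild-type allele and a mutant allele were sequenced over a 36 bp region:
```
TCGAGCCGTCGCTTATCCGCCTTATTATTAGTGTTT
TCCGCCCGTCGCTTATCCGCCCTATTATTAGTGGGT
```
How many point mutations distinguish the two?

The sequences differ at bases 3, 4, 5, 22, 34, 35 (1-based) — 6 in total.

6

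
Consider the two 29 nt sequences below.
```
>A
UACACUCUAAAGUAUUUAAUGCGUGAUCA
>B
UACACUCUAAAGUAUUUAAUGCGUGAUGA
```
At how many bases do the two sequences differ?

1

The sequences differ at bases 28 (1-based) — 1 in total.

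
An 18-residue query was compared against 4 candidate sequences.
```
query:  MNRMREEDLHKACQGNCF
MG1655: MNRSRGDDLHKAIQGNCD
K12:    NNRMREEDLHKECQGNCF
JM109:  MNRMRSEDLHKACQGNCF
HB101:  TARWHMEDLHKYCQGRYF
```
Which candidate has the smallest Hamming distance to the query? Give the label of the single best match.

JM109

Hamming distances to query — MG1655: 5; K12: 2; JM109: 1; HB101: 8.
Smallest is JM109 with 1 mismatch.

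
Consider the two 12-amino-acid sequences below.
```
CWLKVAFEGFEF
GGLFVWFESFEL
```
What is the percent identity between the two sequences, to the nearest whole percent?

6 positions differ (1, 2, 4, 6, 9, 12), so 6 of 12 match: 6/12 = 50%.

50%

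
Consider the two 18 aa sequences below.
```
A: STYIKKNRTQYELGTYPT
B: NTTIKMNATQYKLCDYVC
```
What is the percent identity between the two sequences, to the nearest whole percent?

Mismatches at positions 1, 3, 6, 8, 12, 14, 15, 17, 18 (1-based): 9 of 18.
Identical positions: 9/18 = 50% → 50%.

50%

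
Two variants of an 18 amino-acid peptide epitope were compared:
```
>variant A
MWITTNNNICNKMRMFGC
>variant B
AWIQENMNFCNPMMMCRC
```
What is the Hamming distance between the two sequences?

Comparing position by position, 9 positions differ: 1 (M/A), 4 (T/Q), 5 (T/E), 7 (N/M), 9 (I/F), 12 (K/P), 14 (R/M), 16 (F/C), 17 (G/R).

9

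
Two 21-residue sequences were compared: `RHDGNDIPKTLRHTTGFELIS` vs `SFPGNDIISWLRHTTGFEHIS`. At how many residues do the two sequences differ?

7

Comparing position by position, 7 residues differ: 1 (R/S), 2 (H/F), 3 (D/P), 8 (P/I), 9 (K/S), 10 (T/W), 19 (L/H).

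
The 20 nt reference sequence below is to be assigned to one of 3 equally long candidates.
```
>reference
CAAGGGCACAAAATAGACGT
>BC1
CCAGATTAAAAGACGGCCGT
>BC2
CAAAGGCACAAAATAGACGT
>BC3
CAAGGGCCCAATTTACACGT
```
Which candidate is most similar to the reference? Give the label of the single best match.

BC2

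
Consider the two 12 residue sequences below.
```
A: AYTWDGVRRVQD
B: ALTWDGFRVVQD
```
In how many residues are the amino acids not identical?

3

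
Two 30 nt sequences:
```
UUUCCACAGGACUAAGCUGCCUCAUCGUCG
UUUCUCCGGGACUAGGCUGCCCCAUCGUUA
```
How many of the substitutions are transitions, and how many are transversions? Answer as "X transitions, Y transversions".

Transitions (purine↔purine or pyrimidine↔pyrimidine): 5 C→U, 8 A→G, 15 A→G, 22 U→C, 29 C→U, 30 G→A.
Transversions (purine↔pyrimidine): 6 A→C.

6 transitions, 1 transversion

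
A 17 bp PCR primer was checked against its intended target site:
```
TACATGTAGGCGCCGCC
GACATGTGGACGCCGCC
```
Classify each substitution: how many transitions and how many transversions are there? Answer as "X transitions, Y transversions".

2 transitions, 1 transversion

Transitions (purine↔purine or pyrimidine↔pyrimidine): 8 A→G, 10 G→A.
Transversions (purine↔pyrimidine): 1 T→G.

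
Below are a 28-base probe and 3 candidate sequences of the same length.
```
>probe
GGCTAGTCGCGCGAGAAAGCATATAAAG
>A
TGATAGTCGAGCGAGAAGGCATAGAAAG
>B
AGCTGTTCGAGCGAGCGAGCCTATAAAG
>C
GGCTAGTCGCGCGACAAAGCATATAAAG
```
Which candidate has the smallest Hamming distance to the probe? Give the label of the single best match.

C

A differs at 5 bases; B differs at 7 bases; C differs at 1 base. The closest is C.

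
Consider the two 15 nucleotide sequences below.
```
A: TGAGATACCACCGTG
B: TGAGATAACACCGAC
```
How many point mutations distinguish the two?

Mismatches (1-based): site 8: C→A; site 14: T→A; site 15: G→C.

3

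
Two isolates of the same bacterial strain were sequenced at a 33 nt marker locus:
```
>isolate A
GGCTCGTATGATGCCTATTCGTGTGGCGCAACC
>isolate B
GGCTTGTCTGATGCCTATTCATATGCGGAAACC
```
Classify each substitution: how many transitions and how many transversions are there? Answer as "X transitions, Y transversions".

3 transitions, 4 transversions

Mismatches (1-based):
base 5: C→T (pyrimidine→pyrimidine, transition)
base 8: A→C (purine→pyrimidine, transversion)
base 21: G→A (purine→purine, transition)
base 23: G→A (purine→purine, transition)
base 26: G→C (purine→pyrimidine, transversion)
base 27: C→G (pyrimidine→purine, transversion)
base 29: C→A (pyrimidine→purine, transversion)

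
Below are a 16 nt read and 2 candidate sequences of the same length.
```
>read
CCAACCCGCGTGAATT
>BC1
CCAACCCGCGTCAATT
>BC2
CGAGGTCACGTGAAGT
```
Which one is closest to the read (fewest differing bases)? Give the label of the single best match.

BC1

BC1 differs at 1 base; BC2 differs at 6 bases. The closest is BC1.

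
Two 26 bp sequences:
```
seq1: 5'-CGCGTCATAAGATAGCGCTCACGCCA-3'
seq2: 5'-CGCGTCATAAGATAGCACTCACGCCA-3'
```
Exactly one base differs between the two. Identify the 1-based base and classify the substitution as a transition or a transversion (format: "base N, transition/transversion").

base 17, transition

The sequences differ only at base 17: G→A (purine→purine), a transition.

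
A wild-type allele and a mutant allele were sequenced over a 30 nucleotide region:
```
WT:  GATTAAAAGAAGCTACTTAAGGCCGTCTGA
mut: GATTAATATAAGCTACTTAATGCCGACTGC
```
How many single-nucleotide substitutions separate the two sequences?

5

Comparing position by position, 5 bases differ: 7 (A/T), 9 (G/T), 21 (G/T), 26 (T/A), 30 (A/C).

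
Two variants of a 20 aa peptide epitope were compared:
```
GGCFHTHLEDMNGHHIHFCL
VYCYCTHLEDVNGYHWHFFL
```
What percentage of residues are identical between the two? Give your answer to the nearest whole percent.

Mismatches at positions 1, 2, 4, 5, 11, 14, 16, 19 (1-based): 8 of 20.
Identical positions: 12/20 = 60% → 60%.

60%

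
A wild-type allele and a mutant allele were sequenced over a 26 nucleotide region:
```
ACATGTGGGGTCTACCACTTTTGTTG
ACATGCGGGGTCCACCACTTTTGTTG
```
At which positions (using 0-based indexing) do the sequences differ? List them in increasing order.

Differences at position 5 (T→C), position 12 (T→C).

5, 12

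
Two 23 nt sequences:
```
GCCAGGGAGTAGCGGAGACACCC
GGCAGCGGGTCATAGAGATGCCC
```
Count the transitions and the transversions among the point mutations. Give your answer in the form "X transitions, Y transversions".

Transitions (purine↔purine or pyrimidine↔pyrimidine): 8 A→G, 12 G→A, 13 C→T, 14 G→A, 19 C→T, 20 A→G.
Transversions (purine↔pyrimidine): 2 C→G, 6 G→C, 11 A→C.

6 transitions, 3 transversions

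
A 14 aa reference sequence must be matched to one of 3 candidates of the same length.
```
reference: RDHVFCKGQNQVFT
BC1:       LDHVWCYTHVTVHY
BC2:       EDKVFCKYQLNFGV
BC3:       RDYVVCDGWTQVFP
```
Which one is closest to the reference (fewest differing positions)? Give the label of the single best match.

Hamming distances to reference — BC1: 9; BC2: 8; BC3: 6.
Smallest is BC3 with 6 mismatches.

BC3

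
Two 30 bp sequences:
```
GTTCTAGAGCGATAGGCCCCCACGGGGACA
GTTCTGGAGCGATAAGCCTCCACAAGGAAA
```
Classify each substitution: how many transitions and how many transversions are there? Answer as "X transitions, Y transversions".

Transitions (purine↔purine or pyrimidine↔pyrimidine): 6 A→G, 15 G→A, 19 C→T, 24 G→A, 25 G→A.
Transversions (purine↔pyrimidine): 29 C→A.

5 transitions, 1 transversion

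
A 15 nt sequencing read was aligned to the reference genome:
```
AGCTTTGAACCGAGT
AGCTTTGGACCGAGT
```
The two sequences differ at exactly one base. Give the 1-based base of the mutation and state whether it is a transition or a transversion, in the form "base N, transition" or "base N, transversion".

Base 8 changes A→G. A is a purine and G is a purine, so this is a transition.

base 8, transition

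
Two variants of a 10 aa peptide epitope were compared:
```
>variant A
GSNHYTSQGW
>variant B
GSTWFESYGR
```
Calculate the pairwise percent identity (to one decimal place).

40.0%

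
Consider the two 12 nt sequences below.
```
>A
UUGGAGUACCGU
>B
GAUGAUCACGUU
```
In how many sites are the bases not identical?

The sequences differ at sites 1, 2, 3, 6, 7, 10, 11 (1-based) — 7 in total.

7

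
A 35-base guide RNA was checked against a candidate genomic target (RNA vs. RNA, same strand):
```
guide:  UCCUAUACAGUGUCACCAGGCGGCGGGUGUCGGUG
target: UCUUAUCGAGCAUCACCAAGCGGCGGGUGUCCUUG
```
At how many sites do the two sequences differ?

8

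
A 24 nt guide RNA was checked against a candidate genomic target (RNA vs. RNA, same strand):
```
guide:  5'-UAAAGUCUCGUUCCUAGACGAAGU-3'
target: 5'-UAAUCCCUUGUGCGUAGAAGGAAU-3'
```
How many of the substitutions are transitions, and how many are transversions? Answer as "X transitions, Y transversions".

4 transitions, 5 transversions

Transitions (purine↔purine or pyrimidine↔pyrimidine): 6 U→C, 9 C→U, 21 A→G, 23 G→A.
Transversions (purine↔pyrimidine): 4 A→U, 5 G→C, 12 U→G, 14 C→G, 19 C→A.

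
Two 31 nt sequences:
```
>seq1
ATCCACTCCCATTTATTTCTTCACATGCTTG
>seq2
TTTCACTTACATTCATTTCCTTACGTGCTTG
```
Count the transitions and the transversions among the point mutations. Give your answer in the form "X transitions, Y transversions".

6 transitions, 2 transversions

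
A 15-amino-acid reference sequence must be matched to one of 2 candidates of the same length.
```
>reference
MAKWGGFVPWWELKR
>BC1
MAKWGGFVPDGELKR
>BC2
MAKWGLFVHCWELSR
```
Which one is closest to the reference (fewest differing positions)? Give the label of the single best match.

BC1 differs at 2 positions; BC2 differs at 4 positions. The closest is BC1.

BC1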